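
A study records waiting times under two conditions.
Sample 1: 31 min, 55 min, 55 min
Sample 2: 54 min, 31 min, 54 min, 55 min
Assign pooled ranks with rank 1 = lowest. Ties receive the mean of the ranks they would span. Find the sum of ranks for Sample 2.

Sorted (ascending): 31, 31, 54, 54, 55, 55, 55
The 2 values of 31 occupy positions 1–2 → average rank (1+2)/2 = 1.5.
The 2 values of 54 occupy positions 3–4 → average rank (3+4)/2 = 3.5.
The 3 values of 55 occupy positions 5–7 → average rank 6.
Sample 2 values → pooled ranks: 54→3.5, 31→1.5, 54→3.5, 55→6
Rank sum = 3.5 + 1.5 + 3.5 + 6 = 14.5

14.5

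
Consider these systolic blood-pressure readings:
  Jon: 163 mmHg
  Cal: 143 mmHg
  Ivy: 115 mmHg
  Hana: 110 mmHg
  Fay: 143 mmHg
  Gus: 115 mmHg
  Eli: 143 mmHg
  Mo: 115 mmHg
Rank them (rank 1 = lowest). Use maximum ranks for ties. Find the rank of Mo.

4

Sorted (ascending): 110, 115, 115, 115, 143, 143, 143, 163
The 3 values of 115 occupy positions 2–4 → each gets rank 4.
The 3 values of 143 occupy positions 5–7 → each gets rank 7.
Mo has value 115 mmHg → rank 4.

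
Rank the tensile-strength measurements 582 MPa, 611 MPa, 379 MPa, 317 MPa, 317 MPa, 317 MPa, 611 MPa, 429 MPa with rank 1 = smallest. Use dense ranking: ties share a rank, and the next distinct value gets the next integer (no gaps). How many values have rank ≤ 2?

Sorted (ascending): 317, 317, 317, 379, 429, 582, 611, 611
The 3 values of 317 share dense rank 1.
The 2 values of 611 share dense rank 5.
Remaining distinct values take the next consecutive integers.
Ranks ≤ 2: {1, 1, 1, 2} → 4 values.

4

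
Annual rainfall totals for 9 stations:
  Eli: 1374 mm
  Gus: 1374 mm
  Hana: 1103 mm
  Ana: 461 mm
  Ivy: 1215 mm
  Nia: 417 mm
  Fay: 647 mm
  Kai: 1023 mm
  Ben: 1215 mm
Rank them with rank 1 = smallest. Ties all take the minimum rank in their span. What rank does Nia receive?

1

Sorted (ascending): 417, 461, 647, 1023, 1103, 1215, 1215, 1374, 1374
The 2 values of 1215 occupy positions 6–7 → each gets rank 6.
The 2 values of 1374 occupy positions 8–9 → each gets rank 8.
Nia has value 417 mm → rank 1.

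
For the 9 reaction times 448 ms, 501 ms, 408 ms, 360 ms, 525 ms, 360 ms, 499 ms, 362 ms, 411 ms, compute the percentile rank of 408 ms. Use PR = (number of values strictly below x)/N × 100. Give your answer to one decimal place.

N = 9.
Strictly below 408: 3. Equal to 408: 1.
PR = 3/9 × 100 = 33.3

33.3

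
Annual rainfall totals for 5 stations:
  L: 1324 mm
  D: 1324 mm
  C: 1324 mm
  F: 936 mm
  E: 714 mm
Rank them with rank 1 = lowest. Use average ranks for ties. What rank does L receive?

Sorted (ascending): 714, 936, 1324, 1324, 1324
The 3 values of 1324 occupy positions 3–5 → average rank 4.
L has value 1324 mm → rank 4.

4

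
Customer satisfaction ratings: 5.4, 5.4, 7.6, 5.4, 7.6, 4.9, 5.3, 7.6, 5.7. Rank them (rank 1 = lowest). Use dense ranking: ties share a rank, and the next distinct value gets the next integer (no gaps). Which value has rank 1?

4.9

Sorted (ascending): 4.9, 5.3, 5.4, 5.4, 5.4, 5.7, 7.6, 7.6, 7.6
The 3 values of 5.4 share dense rank 3.
The 3 values of 7.6 share dense rank 5.
Remaining distinct values take the next consecutive integers.
Rank 1 → value 4.9.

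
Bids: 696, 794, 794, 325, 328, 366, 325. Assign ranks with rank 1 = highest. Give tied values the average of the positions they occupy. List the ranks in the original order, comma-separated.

Sorted (descending): 794, 794, 696, 366, 328, 325, 325
The 2 values of 794 occupy positions 1–2 → average rank (1+2)/2 = 1.5.
The 2 values of 325 occupy positions 6–7 → average rank (6+7)/2 = 6.5.

3, 1.5, 1.5, 6.5, 5, 4, 6.5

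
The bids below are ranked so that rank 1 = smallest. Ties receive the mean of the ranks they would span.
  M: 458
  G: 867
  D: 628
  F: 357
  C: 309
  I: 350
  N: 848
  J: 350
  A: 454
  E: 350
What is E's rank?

3

Sorted (ascending): 309, 350, 350, 350, 357, 454, 458, 628, 848, 867
The 3 values of 350 occupy positions 2–4 → average rank 3.
E has value 350 → rank 3.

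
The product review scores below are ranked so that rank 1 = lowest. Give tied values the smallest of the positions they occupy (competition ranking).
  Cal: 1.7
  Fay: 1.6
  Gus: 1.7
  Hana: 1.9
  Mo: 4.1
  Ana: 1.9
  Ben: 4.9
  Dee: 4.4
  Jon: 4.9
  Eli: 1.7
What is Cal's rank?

2

Sorted (ascending): 1.6, 1.7, 1.7, 1.7, 1.9, 1.9, 4.1, 4.4, 4.9, 4.9
The 3 values of 1.7 occupy positions 2–4 → each gets rank 2.
The 2 values of 1.9 occupy positions 5–6 → each gets rank 5.
The 2 values of 4.9 occupy positions 9–10 → each gets rank 9.
Cal has value 1.7 → rank 2.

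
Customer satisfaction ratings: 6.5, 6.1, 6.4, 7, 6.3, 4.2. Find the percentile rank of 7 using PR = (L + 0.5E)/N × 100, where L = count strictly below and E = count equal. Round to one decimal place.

91.7

N = 6.
Strictly below 7: 5. Equal to 7: 1.
PR = (5 + 0.5·1)/6 × 100 = 91.7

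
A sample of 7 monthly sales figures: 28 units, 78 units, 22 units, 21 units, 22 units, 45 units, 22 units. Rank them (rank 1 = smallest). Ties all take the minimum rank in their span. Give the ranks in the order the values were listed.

5, 7, 2, 1, 2, 6, 2

Sorted (ascending): 21, 22, 22, 22, 28, 45, 78
The 3 values of 22 occupy positions 2–4 → each gets rank 2.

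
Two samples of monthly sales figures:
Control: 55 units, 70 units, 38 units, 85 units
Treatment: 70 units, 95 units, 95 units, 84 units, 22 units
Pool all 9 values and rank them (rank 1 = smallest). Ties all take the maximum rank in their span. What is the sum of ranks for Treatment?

Sorted (ascending): 22, 38, 55, 70, 70, 84, 85, 95, 95
The 2 values of 70 occupy positions 4–5 → each gets rank 5.
The 2 values of 95 occupy positions 8–9 → each gets rank 9.
Treatment values → pooled ranks: 70→5, 95→9, 95→9, 84→6, 22→1
Rank sum = 5 + 9 + 9 + 6 + 1 = 30

30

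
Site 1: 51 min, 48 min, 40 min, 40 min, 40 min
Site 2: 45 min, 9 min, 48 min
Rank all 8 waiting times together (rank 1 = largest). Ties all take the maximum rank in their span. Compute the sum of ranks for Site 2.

Sorted (descending): 51, 48, 48, 45, 40, 40, 40, 9
The 2 values of 48 occupy positions 2–3 → each gets rank 3.
The 3 values of 40 occupy positions 5–7 → each gets rank 7.
Site 2 values → pooled ranks: 45→4, 9→8, 48→3
Rank sum = 4 + 8 + 3 = 15

15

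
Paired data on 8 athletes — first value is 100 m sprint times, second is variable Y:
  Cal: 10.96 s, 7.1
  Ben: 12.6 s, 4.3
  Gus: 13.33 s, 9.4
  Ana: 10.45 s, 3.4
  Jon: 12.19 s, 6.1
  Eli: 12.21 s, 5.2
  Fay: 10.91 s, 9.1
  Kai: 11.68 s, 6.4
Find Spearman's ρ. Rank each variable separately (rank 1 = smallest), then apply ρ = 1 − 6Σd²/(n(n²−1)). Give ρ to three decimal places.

Ranks of variable 1: 3, 7, 8, 1, 5, 6, 2, 4
Ranks of variable 2: 6, 2, 8, 1, 4, 3, 7, 5
d = r₁ − r₂: -3, 5, 0, 0, 1, 3, -5, -1
d²: 9, 25, 0, 0, 1, 9, 25, 1; Σd² = 70
ρ = 1 − 6·70/(8·63) = 1 − 420/504 = 0.167

0.167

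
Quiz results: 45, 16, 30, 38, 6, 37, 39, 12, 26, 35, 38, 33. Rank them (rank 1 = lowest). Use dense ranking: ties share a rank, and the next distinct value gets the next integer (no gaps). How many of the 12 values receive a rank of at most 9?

10

Sorted (ascending): 6, 12, 16, 26, 30, 33, 35, 37, 38, 38, 39, 45
The 2 values of 38 share dense rank 9.
Remaining distinct values take the next consecutive integers.
Ranks ≤ 9: {1, 2, 3, 4, 5, 6, 7, 8, 9, 9} → 10 values.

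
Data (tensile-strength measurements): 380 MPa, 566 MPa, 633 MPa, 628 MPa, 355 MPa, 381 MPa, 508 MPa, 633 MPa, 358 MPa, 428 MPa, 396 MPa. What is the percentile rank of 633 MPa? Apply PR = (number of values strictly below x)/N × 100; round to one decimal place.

81.8

N = 11.
Strictly below 633: 9. Equal to 633: 2.
PR = 9/11 × 100 = 81.8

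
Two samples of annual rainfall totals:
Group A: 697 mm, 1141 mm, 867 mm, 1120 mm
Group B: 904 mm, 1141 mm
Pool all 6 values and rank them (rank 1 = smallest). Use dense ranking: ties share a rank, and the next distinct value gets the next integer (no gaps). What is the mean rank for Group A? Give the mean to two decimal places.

3.00

Sorted (ascending): 697, 867, 904, 1120, 1141, 1141
The 2 values of 1141 share dense rank 5.
Remaining distinct values take the next consecutive integers.
Group A values → pooled ranks: 697→1, 1141→5, 867→2, 1120→4
Mean rank = (1 + 5 + 2 + 4) / 4 = 3.00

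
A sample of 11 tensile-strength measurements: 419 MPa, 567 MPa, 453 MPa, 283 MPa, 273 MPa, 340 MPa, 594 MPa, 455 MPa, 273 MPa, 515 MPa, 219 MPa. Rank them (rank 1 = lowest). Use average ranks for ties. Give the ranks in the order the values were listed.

6, 10, 7, 4, 2.5, 5, 11, 8, 2.5, 9, 1

Sorted (ascending): 219, 273, 273, 283, 340, 419, 453, 455, 515, 567, 594
The 2 values of 273 occupy positions 2–3 → average rank (2+3)/2 = 2.5.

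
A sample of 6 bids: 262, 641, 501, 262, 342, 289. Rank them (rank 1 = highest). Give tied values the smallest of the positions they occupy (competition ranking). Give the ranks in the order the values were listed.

5, 1, 2, 5, 3, 4

Sorted (descending): 641, 501, 342, 289, 262, 262
The 2 values of 262 occupy positions 5–6 → each gets rank 5.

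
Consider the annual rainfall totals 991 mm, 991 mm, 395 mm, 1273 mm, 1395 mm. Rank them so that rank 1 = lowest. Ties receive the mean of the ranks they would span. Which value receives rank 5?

1395

Sorted (ascending): 395, 991, 991, 1273, 1395
The 2 values of 991 occupy positions 2–3 → average rank (2+3)/2 = 2.5.
Rank 5 → value 1395.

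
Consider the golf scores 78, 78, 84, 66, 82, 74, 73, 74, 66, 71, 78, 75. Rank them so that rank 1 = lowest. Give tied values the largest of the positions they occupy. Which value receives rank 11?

82

Sorted (ascending): 66, 66, 71, 73, 74, 74, 75, 78, 78, 78, 82, 84
The 2 values of 66 occupy positions 1–2 → each gets rank 2.
The 2 values of 74 occupy positions 5–6 → each gets rank 6.
The 3 values of 78 occupy positions 8–10 → each gets rank 10.
Rank 11 → value 82.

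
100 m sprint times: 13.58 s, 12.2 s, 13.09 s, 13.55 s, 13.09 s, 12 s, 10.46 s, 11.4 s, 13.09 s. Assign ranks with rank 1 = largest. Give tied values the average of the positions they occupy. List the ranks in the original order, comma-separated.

1, 6, 4, 2, 4, 7, 9, 8, 4

Sorted (descending): 13.58, 13.55, 13.09, 13.09, 13.09, 12.2, 12, 11.4, 10.46
The 3 values of 13.09 occupy positions 3–5 → average rank 4.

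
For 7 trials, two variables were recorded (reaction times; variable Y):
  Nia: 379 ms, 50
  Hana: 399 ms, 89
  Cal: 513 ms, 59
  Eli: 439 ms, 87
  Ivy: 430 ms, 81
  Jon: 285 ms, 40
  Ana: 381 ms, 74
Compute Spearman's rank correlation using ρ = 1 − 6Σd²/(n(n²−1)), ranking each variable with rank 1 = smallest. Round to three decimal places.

0.536

Ranks of variable 1: 2, 4, 7, 6, 5, 1, 3
Ranks of variable 2: 2, 7, 3, 6, 5, 1, 4
d = r₁ − r₂: 0, -3, 4, 0, 0, 0, -1
d²: 0, 9, 16, 0, 0, 0, 1; Σd² = 26
ρ = 1 − 6·26/(7·48) = 1 − 156/336 = 0.536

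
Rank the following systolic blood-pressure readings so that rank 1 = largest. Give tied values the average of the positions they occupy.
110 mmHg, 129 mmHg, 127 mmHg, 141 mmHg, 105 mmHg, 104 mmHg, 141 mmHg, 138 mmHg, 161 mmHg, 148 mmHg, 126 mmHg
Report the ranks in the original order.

9, 6, 7, 3.5, 10, 11, 3.5, 5, 1, 2, 8

Sorted (descending): 161, 148, 141, 141, 138, 129, 127, 126, 110, 105, 104
The 2 values of 141 occupy positions 3–4 → average rank (3+4)/2 = 3.5.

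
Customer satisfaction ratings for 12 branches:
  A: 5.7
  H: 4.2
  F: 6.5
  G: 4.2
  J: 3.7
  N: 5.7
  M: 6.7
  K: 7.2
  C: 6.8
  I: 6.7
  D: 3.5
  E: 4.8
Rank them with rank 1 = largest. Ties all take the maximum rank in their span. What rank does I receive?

4

Sorted (descending): 7.2, 6.8, 6.7, 6.7, 6.5, 5.7, 5.7, 4.8, 4.2, 4.2, 3.7, 3.5
The 2 values of 6.7 occupy positions 3–4 → each gets rank 4.
The 2 values of 5.7 occupy positions 6–7 → each gets rank 7.
The 2 values of 4.2 occupy positions 9–10 → each gets rank 10.
I has value 6.7 → rank 4.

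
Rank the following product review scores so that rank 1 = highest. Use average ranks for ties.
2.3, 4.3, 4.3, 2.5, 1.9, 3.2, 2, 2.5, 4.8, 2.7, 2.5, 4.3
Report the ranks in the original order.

Sorted (descending): 4.8, 4.3, 4.3, 4.3, 3.2, 2.7, 2.5, 2.5, 2.5, 2.3, 2, 1.9
The 3 values of 4.3 occupy positions 2–4 → average rank 3.
The 3 values of 2.5 occupy positions 7–9 → average rank 8.

10, 3, 3, 8, 12, 5, 11, 8, 1, 6, 8, 3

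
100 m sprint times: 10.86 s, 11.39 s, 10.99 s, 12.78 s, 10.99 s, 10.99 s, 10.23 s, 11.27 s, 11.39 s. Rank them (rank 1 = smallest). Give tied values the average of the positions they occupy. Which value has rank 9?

Sorted (ascending): 10.23, 10.86, 10.99, 10.99, 10.99, 11.27, 11.39, 11.39, 12.78
The 3 values of 10.99 occupy positions 3–5 → average rank 4.
The 2 values of 11.39 occupy positions 7–8 → average rank (7+8)/2 = 7.5.
Rank 9 → value 12.78.

12.78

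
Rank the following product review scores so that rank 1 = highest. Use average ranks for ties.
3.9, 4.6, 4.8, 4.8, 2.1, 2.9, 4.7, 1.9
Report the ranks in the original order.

Sorted (descending): 4.8, 4.8, 4.7, 4.6, 3.9, 2.9, 2.1, 1.9
The 2 values of 4.8 occupy positions 1–2 → average rank (1+2)/2 = 1.5.

5, 4, 1.5, 1.5, 7, 6, 3, 8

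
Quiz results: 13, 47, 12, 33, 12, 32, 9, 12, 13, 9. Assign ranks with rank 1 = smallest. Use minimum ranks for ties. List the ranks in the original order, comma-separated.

Sorted (ascending): 9, 9, 12, 12, 12, 13, 13, 32, 33, 47
The 2 values of 9 occupy positions 1–2 → each gets rank 1.
The 3 values of 12 occupy positions 3–5 → each gets rank 3.
The 2 values of 13 occupy positions 6–7 → each gets rank 6.

6, 10, 3, 9, 3, 8, 1, 3, 6, 1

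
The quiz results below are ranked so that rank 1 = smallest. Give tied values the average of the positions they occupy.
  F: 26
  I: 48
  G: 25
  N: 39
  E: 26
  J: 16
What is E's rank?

Sorted (ascending): 16, 25, 26, 26, 39, 48
The 2 values of 26 occupy positions 3–4 → average rank (3+4)/2 = 3.5.
E has value 26 → rank 3.5.

3.5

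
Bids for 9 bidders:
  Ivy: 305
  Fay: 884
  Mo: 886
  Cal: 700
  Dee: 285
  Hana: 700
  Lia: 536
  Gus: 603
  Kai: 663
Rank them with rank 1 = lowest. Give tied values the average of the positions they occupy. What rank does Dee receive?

1

Sorted (ascending): 285, 305, 536, 603, 663, 700, 700, 884, 886
The 2 values of 700 occupy positions 6–7 → average rank (6+7)/2 = 6.5.
Dee has value 285 → rank 1.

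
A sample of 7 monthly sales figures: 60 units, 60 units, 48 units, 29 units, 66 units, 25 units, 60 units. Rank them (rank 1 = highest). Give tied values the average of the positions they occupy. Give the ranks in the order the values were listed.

Sorted (descending): 66, 60, 60, 60, 48, 29, 25
The 3 values of 60 occupy positions 2–4 → average rank 3.

3, 3, 5, 6, 1, 7, 3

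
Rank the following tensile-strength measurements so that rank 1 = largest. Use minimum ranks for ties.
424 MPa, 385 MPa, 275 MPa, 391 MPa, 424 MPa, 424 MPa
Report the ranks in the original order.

1, 5, 6, 4, 1, 1

Sorted (descending): 424, 424, 424, 391, 385, 275
The 3 values of 424 occupy positions 1–3 → each gets rank 1.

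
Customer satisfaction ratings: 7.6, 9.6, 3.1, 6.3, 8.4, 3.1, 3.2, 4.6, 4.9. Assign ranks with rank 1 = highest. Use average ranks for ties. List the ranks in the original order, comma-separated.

Sorted (descending): 9.6, 8.4, 7.6, 6.3, 4.9, 4.6, 3.2, 3.1, 3.1
The 2 values of 3.1 occupy positions 8–9 → average rank (8+9)/2 = 8.5.

3, 1, 8.5, 4, 2, 8.5, 7, 6, 5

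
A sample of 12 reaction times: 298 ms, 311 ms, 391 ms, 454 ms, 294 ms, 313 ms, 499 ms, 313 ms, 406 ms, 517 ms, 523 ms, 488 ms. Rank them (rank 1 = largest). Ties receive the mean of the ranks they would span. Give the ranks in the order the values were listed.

11, 10, 7, 5, 12, 8.5, 3, 8.5, 6, 2, 1, 4

Sorted (descending): 523, 517, 499, 488, 454, 406, 391, 313, 313, 311, 298, 294
The 2 values of 313 occupy positions 8–9 → average rank (8+9)/2 = 8.5.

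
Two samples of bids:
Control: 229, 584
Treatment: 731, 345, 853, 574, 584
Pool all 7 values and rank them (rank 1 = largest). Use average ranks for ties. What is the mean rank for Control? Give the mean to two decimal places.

5.25

Sorted (descending): 853, 731, 584, 584, 574, 345, 229
The 2 values of 584 occupy positions 3–4 → average rank (3+4)/2 = 3.5.
Control values → pooled ranks: 229→7, 584→3.5
Mean rank = (7 + 3.5) / 2 = 5.25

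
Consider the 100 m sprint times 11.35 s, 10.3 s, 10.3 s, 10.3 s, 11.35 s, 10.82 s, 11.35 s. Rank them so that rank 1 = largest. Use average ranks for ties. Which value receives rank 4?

Sorted (descending): 11.35, 11.35, 11.35, 10.82, 10.3, 10.3, 10.3
The 3 values of 11.35 occupy positions 1–3 → average rank 2.
The 3 values of 10.3 occupy positions 5–7 → average rank 6.
Rank 4 → value 10.82.

10.82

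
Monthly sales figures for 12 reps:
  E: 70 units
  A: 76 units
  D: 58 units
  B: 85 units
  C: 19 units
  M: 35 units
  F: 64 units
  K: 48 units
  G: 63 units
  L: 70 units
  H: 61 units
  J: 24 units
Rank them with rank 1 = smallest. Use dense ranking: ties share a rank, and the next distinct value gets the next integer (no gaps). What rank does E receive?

9

Sorted (ascending): 19, 24, 35, 48, 58, 61, 63, 64, 70, 70, 76, 85
The 2 values of 70 share dense rank 9.
Remaining distinct values take the next consecutive integers.
E has value 70 units → rank 9.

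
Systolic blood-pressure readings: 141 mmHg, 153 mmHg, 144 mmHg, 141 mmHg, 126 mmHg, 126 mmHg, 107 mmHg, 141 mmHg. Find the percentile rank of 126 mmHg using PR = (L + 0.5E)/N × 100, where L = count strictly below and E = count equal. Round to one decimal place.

25.0

N = 8.
Strictly below 126: 1. Equal to 126: 2.
PR = (1 + 0.5·2)/8 × 100 = 25.0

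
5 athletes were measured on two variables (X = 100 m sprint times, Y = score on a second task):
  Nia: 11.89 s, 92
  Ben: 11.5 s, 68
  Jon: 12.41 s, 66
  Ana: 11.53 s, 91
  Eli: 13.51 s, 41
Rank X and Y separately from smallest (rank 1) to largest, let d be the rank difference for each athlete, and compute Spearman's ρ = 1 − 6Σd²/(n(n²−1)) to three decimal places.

Ranks of variable 1: 3, 1, 4, 2, 5
Ranks of variable 2: 5, 3, 2, 4, 1
d = r₁ − r₂: -2, -2, 2, -2, 4
d²: 4, 4, 4, 4, 16; Σd² = 32
ρ = 1 − 6·32/(5·24) = 1 − 192/120 = -0.600

-0.600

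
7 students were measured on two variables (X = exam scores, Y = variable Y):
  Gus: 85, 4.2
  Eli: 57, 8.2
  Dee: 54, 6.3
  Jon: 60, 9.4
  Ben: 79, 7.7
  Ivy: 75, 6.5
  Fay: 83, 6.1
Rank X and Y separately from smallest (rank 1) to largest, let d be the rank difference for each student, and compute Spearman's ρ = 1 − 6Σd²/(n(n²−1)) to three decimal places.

-0.571

Ranks of variable 1: 7, 2, 1, 3, 5, 4, 6
Ranks of variable 2: 1, 6, 3, 7, 5, 4, 2
d = r₁ − r₂: 6, -4, -2, -4, 0, 0, 4
d²: 36, 16, 4, 16, 0, 0, 16; Σd² = 88
ρ = 1 − 6·88/(7·48) = 1 − 528/336 = -0.571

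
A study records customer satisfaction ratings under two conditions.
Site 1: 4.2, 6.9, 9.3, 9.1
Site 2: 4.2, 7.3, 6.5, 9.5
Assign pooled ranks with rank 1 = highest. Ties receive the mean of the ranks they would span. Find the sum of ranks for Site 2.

18.5

Sorted (descending): 9.5, 9.3, 9.1, 7.3, 6.9, 6.5, 4.2, 4.2
The 2 values of 4.2 occupy positions 7–8 → average rank (7+8)/2 = 7.5.
Site 2 values → pooled ranks: 4.2→7.5, 7.3→4, 6.5→6, 9.5→1
Rank sum = 7.5 + 4 + 6 + 1 = 18.5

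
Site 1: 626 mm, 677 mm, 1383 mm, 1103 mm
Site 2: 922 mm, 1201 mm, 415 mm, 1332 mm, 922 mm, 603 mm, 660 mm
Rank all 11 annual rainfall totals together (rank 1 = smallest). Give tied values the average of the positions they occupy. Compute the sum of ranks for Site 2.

39

Sorted (ascending): 415, 603, 626, 660, 677, 922, 922, 1103, 1201, 1332, 1383
The 2 values of 922 occupy positions 6–7 → average rank (6+7)/2 = 6.5.
Site 2 values → pooled ranks: 922→6.5, 1201→9, 415→1, 1332→10, 922→6.5, 603→2, 660→4
Rank sum = 6.5 + 9 + 1 + 10 + 6.5 + 2 + 4 = 39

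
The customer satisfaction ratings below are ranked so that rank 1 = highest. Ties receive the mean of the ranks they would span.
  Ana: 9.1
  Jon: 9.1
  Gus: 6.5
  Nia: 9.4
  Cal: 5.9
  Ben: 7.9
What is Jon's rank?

Sorted (descending): 9.4, 9.1, 9.1, 7.9, 6.5, 5.9
The 2 values of 9.1 occupy positions 2–3 → average rank (2+3)/2 = 2.5.
Jon has value 9.1 → rank 2.5.

2.5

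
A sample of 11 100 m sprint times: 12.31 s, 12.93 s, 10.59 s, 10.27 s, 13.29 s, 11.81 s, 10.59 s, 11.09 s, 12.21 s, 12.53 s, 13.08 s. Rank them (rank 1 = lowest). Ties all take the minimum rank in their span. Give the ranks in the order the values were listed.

Sorted (ascending): 10.27, 10.59, 10.59, 11.09, 11.81, 12.21, 12.31, 12.53, 12.93, 13.08, 13.29
The 2 values of 10.59 occupy positions 2–3 → each gets rank 2.

7, 9, 2, 1, 11, 5, 2, 4, 6, 8, 10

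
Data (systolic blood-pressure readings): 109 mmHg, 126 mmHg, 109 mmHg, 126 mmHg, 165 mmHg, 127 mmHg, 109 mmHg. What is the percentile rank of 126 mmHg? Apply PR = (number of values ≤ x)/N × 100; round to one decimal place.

N = 7.
Strictly below 126: 3. Equal to 126: 2.
PR = 5/7 × 100 = 71.4

71.4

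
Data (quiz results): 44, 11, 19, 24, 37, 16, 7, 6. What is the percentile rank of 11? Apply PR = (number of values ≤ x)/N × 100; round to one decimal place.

37.5

N = 8.
Strictly below 11: 2. Equal to 11: 1.
PR = 3/8 × 100 = 37.5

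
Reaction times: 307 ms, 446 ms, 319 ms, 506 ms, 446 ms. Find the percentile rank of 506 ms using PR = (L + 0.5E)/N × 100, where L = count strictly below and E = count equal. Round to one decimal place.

N = 5.
Strictly below 506: 4. Equal to 506: 1.
PR = (4 + 0.5·1)/5 × 100 = 90.0

90.0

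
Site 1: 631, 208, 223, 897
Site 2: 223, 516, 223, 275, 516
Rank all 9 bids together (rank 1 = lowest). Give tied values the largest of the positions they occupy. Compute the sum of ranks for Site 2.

27

Sorted (ascending): 208, 223, 223, 223, 275, 516, 516, 631, 897
The 3 values of 223 occupy positions 2–4 → each gets rank 4.
The 2 values of 516 occupy positions 6–7 → each gets rank 7.
Site 2 values → pooled ranks: 223→4, 516→7, 223→4, 275→5, 516→7
Rank sum = 4 + 7 + 4 + 5 + 7 = 27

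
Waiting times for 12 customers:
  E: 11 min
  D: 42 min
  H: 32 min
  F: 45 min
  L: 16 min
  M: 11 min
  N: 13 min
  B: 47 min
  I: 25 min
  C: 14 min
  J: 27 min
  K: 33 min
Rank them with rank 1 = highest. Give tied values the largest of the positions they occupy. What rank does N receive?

Sorted (descending): 47, 45, 42, 33, 32, 27, 25, 16, 14, 13, 11, 11
The 2 values of 11 occupy positions 11–12 → each gets rank 12.
N has value 13 min → rank 10.

10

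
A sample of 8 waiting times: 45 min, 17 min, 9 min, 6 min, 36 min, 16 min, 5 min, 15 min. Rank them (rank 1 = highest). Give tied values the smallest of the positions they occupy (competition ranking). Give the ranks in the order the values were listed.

Sorted (descending): 45, 36, 17, 16, 15, 9, 6, 5
No ties — each value takes its position as its rank.

1, 3, 6, 7, 2, 4, 8, 5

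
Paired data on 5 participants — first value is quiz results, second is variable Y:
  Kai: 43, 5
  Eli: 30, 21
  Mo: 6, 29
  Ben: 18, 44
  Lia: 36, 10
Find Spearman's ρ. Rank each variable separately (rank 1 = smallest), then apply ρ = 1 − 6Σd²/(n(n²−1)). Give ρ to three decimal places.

Ranks of variable 1: 5, 3, 1, 2, 4
Ranks of variable 2: 1, 3, 4, 5, 2
d = r₁ − r₂: 4, 0, -3, -3, 2
d²: 16, 0, 9, 9, 4; Σd² = 38
ρ = 1 − 6·38/(5·24) = 1 − 228/120 = -0.900

-0.900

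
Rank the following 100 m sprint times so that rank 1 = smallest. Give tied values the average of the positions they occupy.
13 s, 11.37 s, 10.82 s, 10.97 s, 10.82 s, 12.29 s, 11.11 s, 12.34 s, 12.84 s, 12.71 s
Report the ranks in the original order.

Sorted (ascending): 10.82, 10.82, 10.97, 11.11, 11.37, 12.29, 12.34, 12.71, 12.84, 13
The 2 values of 10.82 occupy positions 1–2 → average rank (1+2)/2 = 1.5.

10, 5, 1.5, 3, 1.5, 6, 4, 7, 9, 8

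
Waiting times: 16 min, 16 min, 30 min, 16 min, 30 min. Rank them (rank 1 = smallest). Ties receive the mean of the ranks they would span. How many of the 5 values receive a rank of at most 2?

3

Sorted (ascending): 16, 16, 16, 30, 30
The 3 values of 16 occupy positions 1–3 → average rank 2.
The 2 values of 30 occupy positions 4–5 → average rank (4+5)/2 = 4.5.
Ranks ≤ 2: {2, 2, 2} → 3 values.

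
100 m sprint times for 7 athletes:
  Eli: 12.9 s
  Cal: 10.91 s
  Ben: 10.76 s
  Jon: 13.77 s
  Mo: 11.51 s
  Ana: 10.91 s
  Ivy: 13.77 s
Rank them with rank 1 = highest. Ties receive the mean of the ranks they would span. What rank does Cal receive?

5.5

Sorted (descending): 13.77, 13.77, 12.9, 11.51, 10.91, 10.91, 10.76
The 2 values of 13.77 occupy positions 1–2 → average rank (1+2)/2 = 1.5.
The 2 values of 10.91 occupy positions 5–6 → average rank (5+6)/2 = 5.5.
Cal has value 10.91 s → rank 5.5.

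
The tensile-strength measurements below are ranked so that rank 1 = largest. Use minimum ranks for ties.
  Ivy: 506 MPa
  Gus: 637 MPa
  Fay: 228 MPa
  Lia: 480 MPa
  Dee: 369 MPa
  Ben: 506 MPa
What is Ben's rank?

2

Sorted (descending): 637, 506, 506, 480, 369, 228
The 2 values of 506 occupy positions 2–3 → each gets rank 2.
Ben has value 506 MPa → rank 2.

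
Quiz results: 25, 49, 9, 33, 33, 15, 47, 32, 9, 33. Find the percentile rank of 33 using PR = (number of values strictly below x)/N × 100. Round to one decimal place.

N = 10.
Strictly below 33: 5. Equal to 33: 3.
PR = 5/10 × 100 = 50.0

50.0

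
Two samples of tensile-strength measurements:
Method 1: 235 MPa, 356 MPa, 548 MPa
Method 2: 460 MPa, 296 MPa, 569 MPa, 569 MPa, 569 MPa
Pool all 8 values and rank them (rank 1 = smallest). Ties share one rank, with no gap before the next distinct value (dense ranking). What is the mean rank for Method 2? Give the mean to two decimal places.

4.80

Sorted (ascending): 235, 296, 356, 460, 548, 569, 569, 569
The 3 values of 569 share dense rank 6.
Remaining distinct values take the next consecutive integers.
Method 2 values → pooled ranks: 460→4, 296→2, 569→6, 569→6, 569→6
Mean rank = (4 + 2 + 6 + 6 + 6) / 5 = 4.80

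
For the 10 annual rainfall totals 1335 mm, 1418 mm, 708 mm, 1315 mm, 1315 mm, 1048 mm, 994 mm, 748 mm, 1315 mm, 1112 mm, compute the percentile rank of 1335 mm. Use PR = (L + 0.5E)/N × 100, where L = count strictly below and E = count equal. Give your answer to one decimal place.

N = 10.
Strictly below 1335: 8. Equal to 1335: 1.
PR = (8 + 0.5·1)/10 × 100 = 85.0

85.0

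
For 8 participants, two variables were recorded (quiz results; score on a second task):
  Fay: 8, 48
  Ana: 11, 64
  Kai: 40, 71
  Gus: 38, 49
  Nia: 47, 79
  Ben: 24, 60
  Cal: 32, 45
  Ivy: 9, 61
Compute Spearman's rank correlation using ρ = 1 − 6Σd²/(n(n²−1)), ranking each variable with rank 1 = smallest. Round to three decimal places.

Ranks of variable 1: 1, 3, 7, 6, 8, 4, 5, 2
Ranks of variable 2: 2, 6, 7, 3, 8, 4, 1, 5
d = r₁ − r₂: -1, -3, 0, 3, 0, 0, 4, -3
d²: 1, 9, 0, 9, 0, 0, 16, 9; Σd² = 44
ρ = 1 − 6·44/(8·63) = 1 − 264/504 = 0.476

0.476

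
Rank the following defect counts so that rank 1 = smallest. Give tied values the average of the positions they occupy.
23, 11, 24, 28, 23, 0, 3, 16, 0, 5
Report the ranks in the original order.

7.5, 5, 9, 10, 7.5, 1.5, 3, 6, 1.5, 4

Sorted (ascending): 0, 0, 3, 5, 11, 16, 23, 23, 24, 28
The 2 values of 0 occupy positions 1–2 → average rank (1+2)/2 = 1.5.
The 2 values of 23 occupy positions 7–8 → average rank (7+8)/2 = 7.5.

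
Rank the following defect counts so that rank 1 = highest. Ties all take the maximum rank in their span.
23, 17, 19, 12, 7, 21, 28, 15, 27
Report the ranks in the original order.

Sorted (descending): 28, 27, 23, 21, 19, 17, 15, 12, 7
No ties — each value takes its position as its rank.

3, 6, 5, 8, 9, 4, 1, 7, 2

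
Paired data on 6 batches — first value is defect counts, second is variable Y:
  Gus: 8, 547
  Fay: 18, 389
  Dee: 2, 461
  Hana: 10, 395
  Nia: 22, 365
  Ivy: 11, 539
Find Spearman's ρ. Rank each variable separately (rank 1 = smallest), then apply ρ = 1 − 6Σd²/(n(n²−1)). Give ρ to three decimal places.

-0.714

Ranks of variable 1: 2, 5, 1, 3, 6, 4
Ranks of variable 2: 6, 2, 4, 3, 1, 5
d = r₁ − r₂: -4, 3, -3, 0, 5, -1
d²: 16, 9, 9, 0, 25, 1; Σd² = 60
ρ = 1 − 6·60/(6·35) = 1 − 360/210 = -0.714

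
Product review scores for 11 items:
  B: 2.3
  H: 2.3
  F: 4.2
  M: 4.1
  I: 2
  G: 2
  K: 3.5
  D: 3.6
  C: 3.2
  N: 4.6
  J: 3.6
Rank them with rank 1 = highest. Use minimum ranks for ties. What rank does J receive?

Sorted (descending): 4.6, 4.2, 4.1, 3.6, 3.6, 3.5, 3.2, 2.3, 2.3, 2, 2
The 2 values of 3.6 occupy positions 4–5 → each gets rank 4.
The 2 values of 2.3 occupy positions 8–9 → each gets rank 8.
The 2 values of 2 occupy positions 10–11 → each gets rank 10.
J has value 3.6 → rank 4.

4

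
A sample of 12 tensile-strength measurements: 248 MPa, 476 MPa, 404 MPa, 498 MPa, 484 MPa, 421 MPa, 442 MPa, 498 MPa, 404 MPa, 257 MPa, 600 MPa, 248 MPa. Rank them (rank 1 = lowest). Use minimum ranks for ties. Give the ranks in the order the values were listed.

Sorted (ascending): 248, 248, 257, 404, 404, 421, 442, 476, 484, 498, 498, 600
The 2 values of 248 occupy positions 1–2 → each gets rank 1.
The 2 values of 404 occupy positions 4–5 → each gets rank 4.
The 2 values of 498 occupy positions 10–11 → each gets rank 10.

1, 8, 4, 10, 9, 6, 7, 10, 4, 3, 12, 1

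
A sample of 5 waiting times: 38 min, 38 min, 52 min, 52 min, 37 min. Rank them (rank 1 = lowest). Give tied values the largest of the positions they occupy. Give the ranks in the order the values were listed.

3, 3, 5, 5, 1

Sorted (ascending): 37, 38, 38, 52, 52
The 2 values of 38 occupy positions 2–3 → each gets rank 3.
The 2 values of 52 occupy positions 4–5 → each gets rank 5.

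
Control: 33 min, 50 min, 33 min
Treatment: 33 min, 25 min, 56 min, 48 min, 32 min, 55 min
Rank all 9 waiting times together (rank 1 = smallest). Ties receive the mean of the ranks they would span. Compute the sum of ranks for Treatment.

30

Sorted (ascending): 25, 32, 33, 33, 33, 48, 50, 55, 56
The 3 values of 33 occupy positions 3–5 → average rank 4.
Treatment values → pooled ranks: 33→4, 25→1, 56→9, 48→6, 32→2, 55→8
Rank sum = 4 + 1 + 9 + 6 + 2 + 8 = 30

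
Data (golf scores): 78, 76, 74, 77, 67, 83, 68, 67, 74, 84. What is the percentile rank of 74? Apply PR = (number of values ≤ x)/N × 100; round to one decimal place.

50.0

N = 10.
Strictly below 74: 3. Equal to 74: 2.
PR = 5/10 × 100 = 50.0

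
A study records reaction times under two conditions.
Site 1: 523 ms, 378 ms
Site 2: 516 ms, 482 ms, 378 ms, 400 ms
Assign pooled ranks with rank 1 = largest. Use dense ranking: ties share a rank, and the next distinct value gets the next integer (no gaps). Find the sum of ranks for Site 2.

Sorted (descending): 523, 516, 482, 400, 378, 378
The 2 values of 378 share dense rank 5.
Remaining distinct values take the next consecutive integers.
Site 2 values → pooled ranks: 516→2, 482→3, 378→5, 400→4
Rank sum = 2 + 3 + 5 + 4 = 14

14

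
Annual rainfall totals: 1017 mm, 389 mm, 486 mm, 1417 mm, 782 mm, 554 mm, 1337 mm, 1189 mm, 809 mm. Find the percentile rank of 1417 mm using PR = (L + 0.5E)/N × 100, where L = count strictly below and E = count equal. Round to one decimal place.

94.4

N = 9.
Strictly below 1417: 8. Equal to 1417: 1.
PR = (8 + 0.5·1)/9 × 100 = 94.4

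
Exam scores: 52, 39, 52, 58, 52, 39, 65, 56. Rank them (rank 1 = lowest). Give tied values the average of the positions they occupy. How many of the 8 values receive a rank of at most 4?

Sorted (ascending): 39, 39, 52, 52, 52, 56, 58, 65
The 2 values of 39 occupy positions 1–2 → average rank (1+2)/2 = 1.5.
The 3 values of 52 occupy positions 3–5 → average rank 4.
Ranks ≤ 4: {1.5, 1.5, 4, 4, 4} → 5 values.

5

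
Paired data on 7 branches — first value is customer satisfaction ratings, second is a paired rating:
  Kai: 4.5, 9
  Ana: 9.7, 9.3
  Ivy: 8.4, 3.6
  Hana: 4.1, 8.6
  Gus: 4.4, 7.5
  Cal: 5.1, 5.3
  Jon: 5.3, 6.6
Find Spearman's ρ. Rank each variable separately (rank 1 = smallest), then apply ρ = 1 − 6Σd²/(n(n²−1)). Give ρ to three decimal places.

Ranks of variable 1: 3, 7, 6, 1, 2, 4, 5
Ranks of variable 2: 6, 7, 1, 5, 4, 2, 3
d = r₁ − r₂: -3, 0, 5, -4, -2, 2, 2
d²: 9, 0, 25, 16, 4, 4, 4; Σd² = 62
ρ = 1 − 6·62/(7·48) = 1 − 372/336 = -0.107

-0.107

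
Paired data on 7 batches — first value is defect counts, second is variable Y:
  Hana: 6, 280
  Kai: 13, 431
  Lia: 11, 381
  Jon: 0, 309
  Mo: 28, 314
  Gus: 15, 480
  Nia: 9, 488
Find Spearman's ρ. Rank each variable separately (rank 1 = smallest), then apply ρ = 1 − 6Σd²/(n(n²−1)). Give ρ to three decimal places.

0.393

Ranks of variable 1: 2, 5, 4, 1, 7, 6, 3
Ranks of variable 2: 1, 5, 4, 2, 3, 6, 7
d = r₁ − r₂: 1, 0, 0, -1, 4, 0, -4
d²: 1, 0, 0, 1, 16, 0, 16; Σd² = 34
ρ = 1 − 6·34/(7·48) = 1 − 204/336 = 0.393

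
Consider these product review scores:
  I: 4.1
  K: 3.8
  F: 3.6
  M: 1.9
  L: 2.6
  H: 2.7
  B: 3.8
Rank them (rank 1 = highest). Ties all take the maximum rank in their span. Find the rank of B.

Sorted (descending): 4.1, 3.8, 3.8, 3.6, 2.7, 2.6, 1.9
The 2 values of 3.8 occupy positions 2–3 → each gets rank 3.
B has value 3.8 → rank 3.

3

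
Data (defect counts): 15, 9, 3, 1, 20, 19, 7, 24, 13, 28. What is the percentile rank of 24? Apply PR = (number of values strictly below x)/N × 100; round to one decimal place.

N = 10.
Strictly below 24: 8. Equal to 24: 1.
PR = 8/10 × 100 = 80.0

80.0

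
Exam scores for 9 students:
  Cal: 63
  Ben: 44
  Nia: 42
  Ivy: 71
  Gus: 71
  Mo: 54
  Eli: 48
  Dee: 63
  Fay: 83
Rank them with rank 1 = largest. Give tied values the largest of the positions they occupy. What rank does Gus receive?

3

Sorted (descending): 83, 71, 71, 63, 63, 54, 48, 44, 42
The 2 values of 71 occupy positions 2–3 → each gets rank 3.
The 2 values of 63 occupy positions 4–5 → each gets rank 5.
Gus has value 71 → rank 3.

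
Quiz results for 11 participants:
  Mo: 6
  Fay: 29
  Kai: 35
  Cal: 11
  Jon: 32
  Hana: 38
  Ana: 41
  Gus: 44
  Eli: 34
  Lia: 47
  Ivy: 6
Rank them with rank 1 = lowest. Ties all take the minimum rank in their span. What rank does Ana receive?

9

Sorted (ascending): 6, 6, 11, 29, 32, 34, 35, 38, 41, 44, 47
The 2 values of 6 occupy positions 1–2 → each gets rank 1.
Ana has value 41 → rank 9.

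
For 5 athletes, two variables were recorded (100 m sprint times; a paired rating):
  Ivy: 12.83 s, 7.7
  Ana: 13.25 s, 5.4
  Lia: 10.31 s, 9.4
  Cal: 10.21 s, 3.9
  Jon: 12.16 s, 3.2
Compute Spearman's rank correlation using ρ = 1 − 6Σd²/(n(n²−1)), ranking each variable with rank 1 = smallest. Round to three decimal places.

0.100

Ranks of variable 1: 4, 5, 2, 1, 3
Ranks of variable 2: 4, 3, 5, 2, 1
d = r₁ − r₂: 0, 2, -3, -1, 2
d²: 0, 4, 9, 1, 4; Σd² = 18
ρ = 1 − 6·18/(5·24) = 1 − 108/120 = 0.100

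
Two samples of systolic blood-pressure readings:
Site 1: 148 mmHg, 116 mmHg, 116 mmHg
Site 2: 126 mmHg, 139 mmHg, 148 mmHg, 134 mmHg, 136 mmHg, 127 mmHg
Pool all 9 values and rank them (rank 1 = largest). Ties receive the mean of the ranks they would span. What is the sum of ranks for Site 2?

26.5

Sorted (descending): 148, 148, 139, 136, 134, 127, 126, 116, 116
The 2 values of 148 occupy positions 1–2 → average rank (1+2)/2 = 1.5.
The 2 values of 116 occupy positions 8–9 → average rank (8+9)/2 = 8.5.
Site 2 values → pooled ranks: 126→7, 139→3, 148→1.5, 134→5, 136→4, 127→6
Rank sum = 7 + 3 + 1.5 + 5 + 4 + 6 = 26.5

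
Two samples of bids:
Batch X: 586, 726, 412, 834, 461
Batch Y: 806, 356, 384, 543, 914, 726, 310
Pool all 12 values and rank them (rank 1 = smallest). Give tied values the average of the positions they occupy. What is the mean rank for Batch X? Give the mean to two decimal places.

7.10

Sorted (ascending): 310, 356, 384, 412, 461, 543, 586, 726, 726, 806, 834, 914
The 2 values of 726 occupy positions 8–9 → average rank (8+9)/2 = 8.5.
Batch X values → pooled ranks: 586→7, 726→8.5, 412→4, 834→11, 461→5
Mean rank = (7 + 8.5 + 4 + 11 + 5) / 5 = 7.10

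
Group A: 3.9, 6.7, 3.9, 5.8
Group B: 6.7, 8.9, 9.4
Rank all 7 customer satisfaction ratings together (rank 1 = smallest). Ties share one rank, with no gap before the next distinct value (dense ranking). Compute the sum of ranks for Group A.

7

Sorted (ascending): 3.9, 3.9, 5.8, 6.7, 6.7, 8.9, 9.4
The 2 values of 3.9 share dense rank 1.
The 2 values of 6.7 share dense rank 3.
Remaining distinct values take the next consecutive integers.
Group A values → pooled ranks: 3.9→1, 6.7→3, 3.9→1, 5.8→2
Rank sum = 1 + 3 + 1 + 2 = 7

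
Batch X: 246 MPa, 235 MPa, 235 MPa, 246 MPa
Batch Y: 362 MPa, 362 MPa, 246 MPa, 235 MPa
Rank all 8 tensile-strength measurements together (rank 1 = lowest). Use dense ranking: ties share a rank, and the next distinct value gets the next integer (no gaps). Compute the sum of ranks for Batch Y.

Sorted (ascending): 235, 235, 235, 246, 246, 246, 362, 362
The 3 values of 235 share dense rank 1.
The 3 values of 246 share dense rank 2.
The 2 values of 362 share dense rank 3.
Batch Y values → pooled ranks: 362→3, 362→3, 246→2, 235→1
Rank sum = 3 + 3 + 2 + 1 = 9

9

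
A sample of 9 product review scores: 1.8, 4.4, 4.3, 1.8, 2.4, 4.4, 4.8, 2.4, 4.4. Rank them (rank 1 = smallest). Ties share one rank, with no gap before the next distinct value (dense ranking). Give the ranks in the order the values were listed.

1, 4, 3, 1, 2, 4, 5, 2, 4

Sorted (ascending): 1.8, 1.8, 2.4, 2.4, 4.3, 4.4, 4.4, 4.4, 4.8
The 2 values of 1.8 share dense rank 1.
The 2 values of 2.4 share dense rank 2.
The 3 values of 4.4 share dense rank 4.
Remaining distinct values take the next consecutive integers.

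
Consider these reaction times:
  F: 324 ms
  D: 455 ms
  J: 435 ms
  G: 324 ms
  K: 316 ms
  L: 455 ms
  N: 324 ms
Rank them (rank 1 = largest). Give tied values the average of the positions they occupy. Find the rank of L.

Sorted (descending): 455, 455, 435, 324, 324, 324, 316
The 2 values of 455 occupy positions 1–2 → average rank (1+2)/2 = 1.5.
The 3 values of 324 occupy positions 4–6 → average rank 5.
L has value 455 ms → rank 1.5.

1.5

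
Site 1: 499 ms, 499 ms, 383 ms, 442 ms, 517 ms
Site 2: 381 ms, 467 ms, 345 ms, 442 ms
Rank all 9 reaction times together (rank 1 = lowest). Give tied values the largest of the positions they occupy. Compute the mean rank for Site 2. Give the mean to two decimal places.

3.50

Sorted (ascending): 345, 381, 383, 442, 442, 467, 499, 499, 517
The 2 values of 442 occupy positions 4–5 → each gets rank 5.
The 2 values of 499 occupy positions 7–8 → each gets rank 8.
Site 2 values → pooled ranks: 381→2, 467→6, 345→1, 442→5
Mean rank = (2 + 6 + 1 + 5) / 4 = 3.50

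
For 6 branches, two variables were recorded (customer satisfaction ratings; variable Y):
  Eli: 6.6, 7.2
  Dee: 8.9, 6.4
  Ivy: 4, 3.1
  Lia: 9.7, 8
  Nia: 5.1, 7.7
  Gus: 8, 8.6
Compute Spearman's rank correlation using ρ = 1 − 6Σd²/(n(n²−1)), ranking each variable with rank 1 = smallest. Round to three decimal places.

Ranks of variable 1: 3, 5, 1, 6, 2, 4
Ranks of variable 2: 3, 2, 1, 5, 4, 6
d = r₁ − r₂: 0, 3, 0, 1, -2, -2
d²: 0, 9, 0, 1, 4, 4; Σd² = 18
ρ = 1 − 6·18/(6·35) = 1 − 108/210 = 0.486

0.486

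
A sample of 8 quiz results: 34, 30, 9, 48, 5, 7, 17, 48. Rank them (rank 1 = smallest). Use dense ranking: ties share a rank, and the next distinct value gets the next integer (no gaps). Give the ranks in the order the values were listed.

6, 5, 3, 7, 1, 2, 4, 7

Sorted (ascending): 5, 7, 9, 17, 30, 34, 48, 48
The 2 values of 48 share dense rank 7.
Remaining distinct values take the next consecutive integers.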